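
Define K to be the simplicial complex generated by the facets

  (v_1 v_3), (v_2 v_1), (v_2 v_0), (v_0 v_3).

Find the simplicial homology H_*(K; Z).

Fix the vertex order v_0 < v_1 < v_2 < v_3 and write every simplex with vertices in increasing order. Then dim K = 1 and the simplices of K are:

  0-simplices (4): [v_0], [v_1], [v_2], [v_3]
  1-simplices (4): [v_0,v_2], [v_0,v_3], [v_1,v_2], [v_1,v_3]

so the chain groups are C_0 ≅ Z^4, C_1 ≅ Z^4.

∂_1: C_1 → C_0 maps an edge to its endpoints' difference, ∂[p,q] = q − p.
As a 4×4 matrix over Z this has rank 3, with invariant factors (1,1,1).

Computing H_k = (kernel of ∂_k) / (image of ∂_{k+1}):

  H_0: rank C_0 − rank ∂_1 = 4 − 3 = 1, and the invariant factors of ∂_1 are all 1, so H_0 = Z.
  H_1: rank ker ∂_1 − rank ∂_2 = (4 − 3) − 0 = 1, and there is no ∂_2, so H_1 = Z.

(K is a triangulation of the circle S^1.)

H_0 = Z,  H_1 = Z.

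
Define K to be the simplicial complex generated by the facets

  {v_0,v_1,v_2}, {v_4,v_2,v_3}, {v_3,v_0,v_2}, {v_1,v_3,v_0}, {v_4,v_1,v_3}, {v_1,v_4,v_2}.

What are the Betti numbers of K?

Order the vertices as v_0 < v_1 < v_2 < v_3 < v_4. Listing each simplex with vertices in this order, K has dimension 2 with simplices:

  0-simplices (5): [v_0], [v_1], [v_2], [v_3], [v_4]
  1-simplices (9): [v_0,v_1], [v_0,v_2], [v_0,v_3], [v_1,v_2], [v_1,v_3], [v_1,v_4], [v_2,v_3], [v_2,v_4], [v_3,v_4]
  2-simplices (6): [v_0,v_1,v_2], [v_0,v_1,v_3], [v_0,v_2,v_3], [v_1,v_2,v_4], [v_1,v_3,v_4], [v_2,v_3,v_4]

Hence C_0 ≅ Z^5, C_1 ≅ Z^9, C_2 ≅ Z^6.

∂_1: C_1 → C_0 is given by ∂[p,q] = [q] − [p].
The resulting 5×9 matrix has rank 4, and its Smith normal form has invariant factors (1,1,1,1).

The boundary map ∂_2: C_2 → C_1 acts by ∂[p,q,r] = [q,r] − [p,r] + [p,q]. For instance
  ∂[v_2,v_3,v_4] = [v_3,v_4] − [v_2,v_4] + [v_2,v_3],
  ∂[v_1,v_2,v_4] = [v_2,v_4] − [v_1,v_4] + [v_1,v_2].
The resulting 9×6 matrix has rank 5, and its Smith normal form has invariant factors (1,1,1,1,1).

From H_k ≅ ker(∂_k) / im(∂_{k+1}) we obtain:

  H_0: rank C_0 − rank ∂_1 = 5 − 4 = 1, and the invariant factors of ∂_1 are all 1, so H_0 ≅ Z.
  H_1: rank ker ∂_1 − rank ∂_2 = (9 − 4) − 5 = 0, and the invariant factors of ∂_2 are all 1, so H_1 ≅ 0.
  H_2: rank ker ∂_2 − rank ∂_3 = (6 − 5) − 0 = 1, and there is no ∂_3, so H_2 ≅ Z.

As a check, the Euler characteristic is 5 − 9 + 6 = 2, which agrees with 1 − 0 + 1 = 2.

Hence the Betti numbers are b_0 = 1, b_1 = 0, b_2 = 1.

b_0 = 1, b_1 = 0, b_2 = 1.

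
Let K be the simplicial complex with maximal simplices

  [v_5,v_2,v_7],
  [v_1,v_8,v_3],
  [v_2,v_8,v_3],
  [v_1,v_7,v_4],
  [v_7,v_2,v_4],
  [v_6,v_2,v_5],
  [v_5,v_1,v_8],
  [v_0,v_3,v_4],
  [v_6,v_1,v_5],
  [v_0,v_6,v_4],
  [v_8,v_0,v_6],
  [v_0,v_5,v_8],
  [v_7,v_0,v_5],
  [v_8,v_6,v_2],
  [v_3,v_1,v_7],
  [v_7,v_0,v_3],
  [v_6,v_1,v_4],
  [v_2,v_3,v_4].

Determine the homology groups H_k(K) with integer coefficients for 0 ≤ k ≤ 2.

H_0 = Z,  H_1 = Z ⊕ Z/2Z,  H_2 = 0.

Fix the vertex order v_0 < v_1 < v_2 < v_3 < v_4 < v_5 < v_6 < v_7 < v_8 and write every simplex with vertices in increasing order. Then dim K = 2 and the simplices of K are:

  0-simplices (9): [v_0], [v_1], [v_2], [v_3], [v_4], [v_5], [v_6], [v_7], [v_8]
  1-simplices (27): (27 of them)
  2-simplices (18): (18 of them)

giving chain groups C_0 ≅ Z^9, C_1 ≅ Z^27, C_2 ≅ Z^18.

The boundary map ∂_1: C_1 → C_0 maps an edge to its endpoints' difference, ∂[p,q] = q − p. For instance
  ∂[v_5,v_7] = [v_7] − [v_5].
The resulting 9×27 matrix has rank 8, and its Smith normal form has invariant factors (1,1,1,1,1,1,1,1).

Boundary ∂_2: C_2 → C_1 sends each 2-simplex [p,q,r] to [q,r] − [p,r] + [p,q]. For instance
  ∂[v_0,v_5,v_7] = [v_5,v_7] − [v_0,v_7] + [v_0,v_5],
  ∂[v_2,v_5,v_6] = [v_5,v_6] − [v_2,v_6] + [v_2,v_5].
As a 27×18 matrix over Z this has rank 18, with invariant factors (1,1,1,1,1,1,1,1,1,1,1,1,1,1,1,1,1,2).

Now H_k = ker ∂_k / im ∂_{k+1}, so:

  H_0: rank C_0 − rank ∂_1 = 9 − 8 = 1, and the invariant factors of ∂_1 are all 1, so H_0 ≅ Z.
  H_1: rank ker ∂_1 − rank ∂_2 = (27 − 8) − 18 = 1, and ∂_2 has invariant factor 2 > 1, so H_1 ≅ Z ⊕ Z/2Z.
  H_2: rank ker ∂_2 − rank ∂_3 = (18 − 18) − 0 = 0, and there is no ∂_3, so H_2 ≅ 0.

As a check, the Euler characteristic is 9 − 27 + 18 = 0, which agrees with 1 − 1 + 0 = 0.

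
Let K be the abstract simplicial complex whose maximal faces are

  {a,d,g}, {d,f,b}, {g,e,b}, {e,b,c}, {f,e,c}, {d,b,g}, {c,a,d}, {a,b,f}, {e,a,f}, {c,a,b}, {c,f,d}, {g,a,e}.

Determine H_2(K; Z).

H_2 ≅ 0.

K has 7 vertices, 18 edges, 12 triangles.
rank ∂_2 = 12, rank ∂_3 = 0 ⇒ b_2 = 12 − 12 − 0 = 0. So H_2 = 0.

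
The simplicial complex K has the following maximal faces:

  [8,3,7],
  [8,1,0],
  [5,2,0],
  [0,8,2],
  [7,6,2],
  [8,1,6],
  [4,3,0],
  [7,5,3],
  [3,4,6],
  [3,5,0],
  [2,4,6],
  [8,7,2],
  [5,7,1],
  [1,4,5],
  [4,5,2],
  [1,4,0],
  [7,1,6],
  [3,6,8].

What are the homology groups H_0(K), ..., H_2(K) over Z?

H_0 = Z,  H_1 = Z ⊕ Z/2,  H_2 = 0.

Order the vertices as 0 < 1 < 2 < 3 < 4 < 5 < 6 < 7 < 8. Listing each simplex with vertices in this order, K has dimension 2 with simplices:

  0-simplices (9): [0], [1], [2], [3], [4], [5], [6], [7], [8]
  1-simplices (27): (27 of them)
  2-simplices (18): [0,1,4], [0,1,8], [0,2,5], [0,2,8], [0,3,4], [0,3,5], [1,4,5], [1,5,7], [1,6,7], [1,6,8], [2,4,5], [2,4,6], [2,6,7], [2,7,8], [3,4,6], [3,5,7], [3,6,8], [3,7,8]

Hence C_0 ≅ Z^9, C_1 ≅ Z^27, C_2 ≅ Z^18.

The boundary map ∂_1: C_1 → C_0 maps an edge to its endpoints' difference, ∂[p,q] = q − p.
As a 9×27 matrix over Z this has rank 8, with invariant factors (1,1,1,1,1,1,1,1).

The boundary map ∂_2: C_2 → C_1 acts by ∂[p,q,r] = [q,r] − [p,r] + [p,q]. For instance
  ∂[1,4,5] = [4,5] − [1,5] + [1,4],
  ∂[0,3,5] = [3,5] − [0,5] + [0,3].
The 27×18 boundary matrix has rank 18 and Smith normal form diag(1,1,1,1,1,1,1,1,1,1,1,1,1,1,1,1,1,2).

From H_k ≅ ker(∂_k) / im(∂_{k+1}) we obtain:

  H_0: rank C_0 − rank ∂_1 = 9 − 8 = 1, and the invariant factors of ∂_1 are all 1, so H_0 ≅ Z.
  H_1: rank ker ∂_1 − rank ∂_2 = (27 − 8) − 18 = 1, and ∂_2 has invariant factor 2 > 1, so H_1 ≅ Z ⊕ Z/2.
  H_2: rank ker ∂_2 − rank ∂_3 = (18 − 18) − 0 = 0, and there is no ∂_3, so H_2 ≅ 0.

As a check, the Euler characteristic is 9 − 27 + 18 = 0, which agrees with 1 − 1 + 0 = 0.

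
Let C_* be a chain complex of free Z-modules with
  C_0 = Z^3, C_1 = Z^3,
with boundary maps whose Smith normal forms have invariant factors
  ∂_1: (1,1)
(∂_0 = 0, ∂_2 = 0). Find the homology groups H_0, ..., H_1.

H_0 ≅ Z,  H_1 ≅ Z.

H_0: b_0 = 3 − 0 − 2 = 1; torsion from ∂_1 factors > 1: none. So H_0 ≅ Z.
H_1: b_1 = 3 − 2 − 0 = 1; torsion from ∂_2 factors > 1: none. So H_1 ≅ Z.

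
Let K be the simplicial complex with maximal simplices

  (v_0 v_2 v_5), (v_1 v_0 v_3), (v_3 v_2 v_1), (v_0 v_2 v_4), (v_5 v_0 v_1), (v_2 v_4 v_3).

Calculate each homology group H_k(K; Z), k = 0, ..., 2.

H_0 = Z,  H_1 = Z,  H_2 = 0.

Take the total order v_0 < v_1 < v_2 < v_3 < v_4 < v_5 on the vertex set. Then K (dimension 2) consists of the simplices:

  0-simplices (6): [v_0], [v_1], [v_2], [v_3], [v_4], [v_5]
  1-simplices (12): [v_0,v_1], [v_0,v_2], [v_0,v_3], [v_0,v_4], [v_0,v_5], [v_1,v_2], [v_1,v_3], [v_1,v_5], [v_2,v_3], [v_2,v_4], [v_2,v_5], [v_3,v_4]
  2-simplices (6): [v_0,v_1,v_3], [v_0,v_1,v_5], [v_0,v_2,v_4], [v_0,v_2,v_5], [v_1,v_2,v_3], [v_2,v_3,v_4]

giving chain groups C_0 ≅ Z^6, C_1 ≅ Z^12, C_2 ≅ Z^6.

∂_1: C_1 → C_0 is given by ∂[p,q] = [q] − [p]. For instance
  ∂[v_2,v_4] = [v_4] − [v_2].
The resulting 6×12 matrix has rank 5, and its Smith normal form has invariant factors (1,1,1,1,1).

The boundary map ∂_2: C_2 → C_1 maps a triangle to the signed sum of its edges. For instance
  ∂[v_0,v_2,v_4] = [v_2,v_4] − [v_0,v_4] + [v_0,v_2],
  ∂[v_2,v_3,v_4] = [v_3,v_4] − [v_2,v_4] + [v_2,v_3].
This gives a 12×6 integer matrix of rank 6; reducing to Smith normal form yields diagonal entries (1,1,1,1,1,1).

From H_k ≅ ker(∂_k) / im(∂_{k+1}) we obtain:

  H_0: rank C_0 − rank ∂_1 = 6 − 5 = 1, and the invariant factors of ∂_1 are all 1, so H_0 = Z.
  H_1: rank ker ∂_1 − rank ∂_2 = (12 − 5) − 6 = 1, and the invariant factors of ∂_2 are all 1, so H_1 = Z.
  H_2: rank ker ∂_2 − rank ∂_3 = (6 − 6) − 0 = 0, and there is no ∂_3, so H_2 = 0.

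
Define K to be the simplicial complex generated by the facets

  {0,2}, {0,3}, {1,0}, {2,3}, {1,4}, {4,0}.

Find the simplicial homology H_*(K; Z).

H_0 ≅ Z,  H_1 ≅ Z^2.

We work with the vertex ordering 0 < 1 < 2 < 3 < 4. The simplices of K, each written with vertices in increasing order, are:

  0-simplices (5): [0], [1], [2], [3], [4]
  1-simplices (6): [0,1], [0,2], [0,3], [0,4], [1,4], [2,3]

so the chain groups are C_0 ≅ Z^5, C_1 ≅ Z^6.

∂_1: C_1 → C_0 is given by ∂[p,q] = [q] − [p]. For instance
  ∂[0,3] = [3] − [0].
The resulting 5×6 matrix has rank 4, and its Smith normal form has invariant factors (1,1,1,1).

Now H_k = ker ∂_k / im ∂_{k+1}, so:

  H_0: rank C_0 − rank ∂_1 = 5 − 4 = 1, and the invariant factors of ∂_1 are all 1, so H_0 ≅ Z.
  H_1: rank ker ∂_1 − rank ∂_2 = (6 − 4) − 0 = 2, and there is no ∂_2, so H_1 ≅ Z^2.

As a check, the Euler characteristic is 5 − 6 = -1, which agrees with 1 − 2 = -1.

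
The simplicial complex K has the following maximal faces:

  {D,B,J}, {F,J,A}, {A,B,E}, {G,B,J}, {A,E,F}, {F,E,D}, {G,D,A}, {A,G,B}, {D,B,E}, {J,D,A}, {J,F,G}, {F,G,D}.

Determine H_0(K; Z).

Take the total order A < B < D < E < F < G < J on the vertex set. Then K (dimension 2) consists of the simplices:

  0-simplices (7): A, B, D, E, F, G, J
  1-simplices (18): AB, AD, AE, AF, AG, AJ, BD, BE, BG, BJ, DE, DF, DG, DJ, EF, FG, FJ, GJ
  2-simplices (12): ABE, ABG, ADG, ADJ, AEF, AFJ, BDE, BDJ, BGJ, DEF, DFG, FGJ

Hence C_0 ≅ Z^7, C_1 ≅ Z^18, C_2 ≅ Z^12.

The boundary map ∂_1: C_1 → C_0 sends each edge [p,q] (with p < q) to q − p.
As a 7×18 matrix over Z this has rank 6, with invariant factors (1,1,1,1,1,1).

The boundary map ∂_2: C_2 → C_1 maps a triangle to the signed sum of its edges. For instance
  ∂DEF = EF − DF + DE,
  ∂AEF = EF − AF + AE.
The resulting 18×12 matrix has rank 12, and its Smith normal form has invariant factors (1,1,1,1,1,1,1,1,1,1,1,2).

Computing H_k = (kernel of ∂_k) / (image of ∂_{k+1}):

  H_0: rank C_0 − rank ∂_1 = 7 − 6 = 1, and the invariant factors of ∂_1 are all 1, so H_0 ≅ Z.

H_0 = Z.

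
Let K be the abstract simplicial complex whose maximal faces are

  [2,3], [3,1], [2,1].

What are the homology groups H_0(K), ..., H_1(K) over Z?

We work with the vertex ordering 1 < 2 < 3. The simplices of K, each written with vertices in increasing order, are:

  0-simplices (3): [1], [2], [3]
  1-simplices (3): [1,2], [1,3], [2,3]

Hence C_0 ≅ Z^3, C_1 ≅ Z^3.

The boundary map ∂_1: C_1 → C_0 maps an edge to its endpoints' difference, ∂[p,q] = q − p. For instance
  ∂[1,2] = [2] − [1].
The resulting 3×3 matrix has rank 2, and its Smith normal form has invariant factors (1,1).

Computing H_k = (kernel of ∂_k) / (image of ∂_{k+1}):

  H_0: rank C_0 − rank ∂_1 = 3 − 2 = 1, and the invariant factors of ∂_1 are all 1, so H_0 = Z.
  H_1: rank ker ∂_1 − rank ∂_2 = (3 − 2) − 0 = 1, and there is no ∂_2, so H_1 = Z.

As a check, the Euler characteristic is 3 − 3 = 0, which agrees with 1 − 1 = 0.

H_0 ≅ Z,  H_1 ≅ Z.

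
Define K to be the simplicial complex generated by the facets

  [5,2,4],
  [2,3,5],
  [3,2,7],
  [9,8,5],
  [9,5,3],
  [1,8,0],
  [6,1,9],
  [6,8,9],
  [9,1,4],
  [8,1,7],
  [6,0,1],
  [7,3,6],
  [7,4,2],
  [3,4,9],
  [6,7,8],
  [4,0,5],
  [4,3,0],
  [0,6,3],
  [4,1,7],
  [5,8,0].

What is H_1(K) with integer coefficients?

Order the vertices as 0 < 1 < 2 < 3 < 4 < 5 < 6 < 7 < 8 < 9. Listing each simplex with vertices in this order, K has dimension 2 with simplices:

  0-simplices (10): [0], [1], [2], [3], [4], [5], [6], [7], [8], [9]
  1-simplices (30): (30 of them)
  2-simplices (20): (20 of them)

Hence C_0 ≅ Z^10, C_1 ≅ Z^30, C_2 ≅ Z^20.

∂_1: C_1 → C_0 maps an edge to its endpoints' difference, ∂[p,q] = q − p. For instance
  ∂[3,9] = [9] − [3].
The resulting 10×30 matrix has rank 9, and its Smith normal form has invariant factors (1,1,1,1,1,1,1,1,1).

The boundary map ∂_2: C_2 → C_1 maps a triangle to the signed sum of its edges. For instance
  ∂[3,4,9] = [4,9] − [3,9] + [3,4],
  ∂[6,7,8] = [7,8] − [6,8] + [6,7].
The resulting 30×20 matrix has rank 20, and its Smith normal form has invariant factors (1,1,1,1,1,1,1,1,1,1,1,1,1,1,1,1,1,1,1,2).

Reading off H_k = ker ∂_k / im ∂_{k+1}:

  H_1: rank ker ∂_1 − rank ∂_2 = (30 − 9) − 20 = 1, and ∂_2 has invariant factor 2 > 1, so H_1 = Z ⊕ Z/2.

H_1 = Z ⊕ Z/2.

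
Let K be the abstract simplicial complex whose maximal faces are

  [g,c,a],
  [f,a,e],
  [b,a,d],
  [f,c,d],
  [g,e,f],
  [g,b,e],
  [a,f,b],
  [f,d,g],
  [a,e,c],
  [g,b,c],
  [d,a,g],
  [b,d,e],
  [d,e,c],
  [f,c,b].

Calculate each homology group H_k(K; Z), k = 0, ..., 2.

H_0 ≅ Z,  H_1 ≅ Z^2,  H_2 ≅ Z.

K has 7 vertices, 21 edges, 14 triangles.
rank ∂_0 = 0, rank ∂_1 = 6 ⇒ b_0 = 7 − 0 − 6 = 1; all invariant factors of ∂_1 are 1 so no torsion. So H_0 = Z.
rank ∂_1 = 6, rank ∂_2 = 13 ⇒ b_1 = 21 − 6 − 13 = 2; all invariant factors of ∂_2 are 1 so no torsion. So H_1 = Z^2.
rank ∂_2 = 13, rank ∂_3 = 0 ⇒ b_2 = 14 − 13 − 0 = 1. So H_2 = Z.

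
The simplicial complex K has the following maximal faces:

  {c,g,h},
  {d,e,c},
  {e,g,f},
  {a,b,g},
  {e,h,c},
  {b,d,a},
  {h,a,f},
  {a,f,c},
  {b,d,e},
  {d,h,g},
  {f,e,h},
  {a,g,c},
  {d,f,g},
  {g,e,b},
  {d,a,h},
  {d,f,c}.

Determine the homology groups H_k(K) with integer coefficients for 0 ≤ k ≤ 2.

We work with the vertex ordering a < b < c < d < e < f < g < h. The simplices of K, each written with vertices in increasing order, are:

  0-simplices (8): a, b, c, d, e, f, g, h
  1-simplices (24): ab, ac, ad, af, ag, ah, bd, be, bg, cd, ce, cf, cg, ch, de, df, dg, dh, ef, eg, eh, fg, fh, gh
  2-simplices (16): abd, abg, acf, acg, adh, afh, bde, beg, cde, cdf, ceh, cgh, dfg, dgh, efg, efh

so the chain groups are C_0 ≅ Z^8, C_1 ≅ Z^24, C_2 ≅ Z^16.

Boundary ∂_1: C_1 → C_0 is given by ∂[p,q] = [q] − [p].
The resulting 8×24 matrix has rank 7, and its Smith normal form has invariant factors (1,1,1,1,1,1,1).

∂_2: C_2 → C_1 maps a triangle to the signed sum of its edges. For instance
  ∂acg = cg − ag + ac,
  ∂efh = fh − eh + ef.
The resulting 24×16 matrix has rank 15, and its Smith normal form has invariant factors (1,1,1,1,1,1,1,1,1,1,1,1,1,1,1).

Now H_k = ker ∂_k / im ∂_{k+1}, so:

  H_0: rank C_0 − rank ∂_1 = 8 − 7 = 1, and the invariant factors of ∂_1 are all 1, so H_0 = Z.
  H_1: rank ker ∂_1 − rank ∂_2 = (24 − 7) − 15 = 2, and the invariant factors of ∂_2 are all 1, so H_1 = Z^2.
  H_2: rank ker ∂_2 − rank ∂_3 = (16 − 15) − 0 = 1, and there is no ∂_3, so H_2 = Z.

As a check, the Euler characteristic is 8 − 24 + 16 = 0, which agrees with 1 − 2 + 1 = 0.

H_0 = Z,  H_1 = Z^2,  H_2 = Z.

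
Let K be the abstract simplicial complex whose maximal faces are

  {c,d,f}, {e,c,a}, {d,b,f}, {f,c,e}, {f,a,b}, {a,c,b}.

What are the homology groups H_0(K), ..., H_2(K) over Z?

Take the total order a < b < c < d < e < f on the vertex set. Then K (dimension 2) consists of the simplices:

  0-simplices (6): a, b, c, d, e, f
  1-simplices (12): ab, ac, ae, af, bc, bd, bf, cd, ce, cf, df, ef
  2-simplices (6): abc, abf, ace, bdf, cdf, cef

so the chain groups are C_0 ≅ Z^6, C_1 ≅ Z^12, C_2 ≅ Z^6.

The boundary map ∂_1: C_1 → C_0 maps an edge to its endpoints' difference, ∂[p,q] = q − p.
The 6×12 boundary matrix has rank 5 and Smith normal form diag(1,1,1,1,1).

∂_2: C_2 → C_1 acts by ∂[p,q,r] = [q,r] − [p,r] + [p,q]. For instance
  ∂abf = bf − af + ab,
  ∂cdf = df − cf + cd.
As a 12×6 matrix over Z this has rank 6, with invariant factors (1,1,1,1,1,1).

Reading off H_k = ker ∂_k / im ∂_{k+1}:

  H_0: rank C_0 − rank ∂_1 = 6 − 5 = 1, and the invariant factors of ∂_1 are all 1, so H_0 = Z.
  H_1: rank ker ∂_1 − rank ∂_2 = (12 − 5) − 6 = 1, and the invariant factors of ∂_2 are all 1, so H_1 = Z.
  H_2: rank ker ∂_2 − rank ∂_3 = (6 − 6) − 0 = 0, and there is no ∂_3, so H_2 = 0.

As a check, the Euler characteristic is 6 − 12 + 6 = 0, which agrees with 1 − 1 + 0 = 0.

H_0 ≅ Z,  H_1 ≅ Z,  H_2 = 0.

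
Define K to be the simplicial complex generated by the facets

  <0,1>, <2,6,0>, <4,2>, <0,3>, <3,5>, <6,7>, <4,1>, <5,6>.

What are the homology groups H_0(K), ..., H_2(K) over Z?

Fix the vertex order 0 < 1 < 2 < 3 < 4 < 5 < 6 < 7 and write every simplex with vertices in increasing order. Then dim K = 2 and the simplices of K are:

  0-simplices (8): [0], [1], [2], [3], [4], [5], [6], [7]
  1-simplices (10): [0,1], [0,2], [0,3], [0,6], [1,4], [2,4], [2,6], [3,5], [5,6], [6,7]
  2-simplices (1): [0,2,6]

so the chain groups are C_0 ≅ Z^8, C_1 ≅ Z^10, C_2 ≅ Z^1.

The boundary map ∂_1: C_1 → C_0 maps an edge to its endpoints' difference, ∂[p,q] = q − p. For instance
  ∂[2,6] = [6] − [2].
This gives a 8×10 integer matrix of rank 7; reducing to Smith normal form yields diagonal entries (1,1,1,1,1,1,1).

Boundary ∂_2: C_2 → C_1 maps a triangle to the signed sum of its edges. For instance
  ∂[0,2,6] = [2,6] − [0,6] + [0,2].
This gives a 10×1 integer matrix of rank 1; reducing to Smith normal form yields diagonal entries (1).

From H_k ≅ ker(∂_k) / im(∂_{k+1}) we obtain:

  H_0: rank C_0 − rank ∂_1 = 8 − 7 = 1, and the invariant factors of ∂_1 are all 1, so H_0 ≅ Z.
  H_1: rank ker ∂_1 − rank ∂_2 = (10 − 7) − 1 = 2, and the invariant factors of ∂_2 are all 1, so H_1 ≅ Z^2.
  H_2: rank ker ∂_2 − rank ∂_3 = (1 − 1) − 0 = 0, and there is no ∂_3, so H_2 ≅ 0.

As a check, the Euler characteristic is 8 − 10 + 1 = -1, which agrees with 1 − 2 + 0 = -1.

H_0 ≅ Z,  H_1 ≅ Z^2,  H_2 = 0.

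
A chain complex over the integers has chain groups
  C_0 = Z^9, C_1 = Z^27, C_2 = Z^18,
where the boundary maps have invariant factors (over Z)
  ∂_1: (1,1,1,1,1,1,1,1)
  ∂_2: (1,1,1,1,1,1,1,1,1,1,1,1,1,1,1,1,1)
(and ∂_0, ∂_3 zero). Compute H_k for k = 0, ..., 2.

H_0 ≅ Z,  H_1 ≅ Z^2,  H_2 ≅ Z.

H_0: b_0 = 9 − 0 − 8 = 1; torsion from ∂_1 factors > 1: none. So H_0 ≅ Z.
H_1: b_1 = 27 − 8 − 17 = 2; torsion from ∂_2 factors > 1: none. So H_1 ≅ Z^2.
H_2: b_2 = 18 − 17 − 0 = 1; torsion from ∂_3 factors > 1: none. So H_2 ≅ Z.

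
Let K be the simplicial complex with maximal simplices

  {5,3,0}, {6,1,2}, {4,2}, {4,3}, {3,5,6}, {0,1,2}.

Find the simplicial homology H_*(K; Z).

H_0 ≅ Z,  H_1 ≅ Z^2,  H_2 = 0.

K has 7 vertices, 12 edges, 4 triangles.
rank ∂_0 = 0, rank ∂_1 = 6 ⇒ b_0 = 7 − 0 − 6 = 1; all invariant factors of ∂_1 are 1 so no torsion. So H_0 = Z.
rank ∂_1 = 6, rank ∂_2 = 4 ⇒ b_1 = 12 − 6 − 4 = 2; all invariant factors of ∂_2 are 1 so no torsion. So H_1 = Z^2.
rank ∂_2 = 4, rank ∂_3 = 0 ⇒ b_2 = 4 − 4 − 0 = 0. So H_2 = 0.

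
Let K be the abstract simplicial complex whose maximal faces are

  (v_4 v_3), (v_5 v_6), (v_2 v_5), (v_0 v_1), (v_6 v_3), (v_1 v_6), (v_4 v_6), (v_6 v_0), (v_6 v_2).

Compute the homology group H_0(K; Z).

Fix the vertex order v_0 < v_1 < v_2 < v_3 < v_4 < v_5 < v_6 and write every simplex with vertices in increasing order. Then dim K = 1 and the simplices of K are:

  0-simplices (7): [v_0], [v_1], [v_2], [v_3], [v_4], [v_5], [v_6]
  1-simplices (9): [v_0,v_1], [v_0,v_6], [v_1,v_6], [v_2,v_5], [v_2,v_6], [v_3,v_4], [v_3,v_6], [v_4,v_6], [v_5,v_6]

so the chain groups are C_0 ≅ Z^7, C_1 ≅ Z^9.

Boundary ∂_1: C_1 → C_0 maps an edge to its endpoints' difference, ∂[p,q] = q − p. For instance
  ∂[v_2,v_5] = [v_5] − [v_2].
This gives a 7×9 integer matrix of rank 6; reducing to Smith normal form yields diagonal entries (1,1,1,1,1,1).

Now H_k = ker ∂_k / im ∂_{k+1}, so:

  H_0: rank C_0 − rank ∂_1 = 7 − 6 = 1, and the invariant factors of ∂_1 are all 1, so H_0 ≅ Z.

H_0 = Z.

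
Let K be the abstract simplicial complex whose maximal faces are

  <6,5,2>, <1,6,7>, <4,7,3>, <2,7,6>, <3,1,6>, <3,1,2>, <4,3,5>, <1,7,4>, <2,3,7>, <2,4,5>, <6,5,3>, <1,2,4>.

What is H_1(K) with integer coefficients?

Fix the vertex order 1 < 2 < 3 < 4 < 5 < 6 < 7 and write every simplex with vertices in increasing order. Then dim K = 2 and the simplices of K are:

  0-simplices (7): [1], [2], [3], [4], [5], [6], [7]
  1-simplices (18): [1,2], [1,3], [1,4], [1,6], [1,7], [2,3], [2,4], [2,5], [2,6], [2,7], [3,4], [3,5], [3,6], [3,7], [4,5], [4,7], [5,6], [6,7]
  2-simplices (12): [1,2,3], [1,2,4], [1,3,6], [1,4,7], [1,6,7], [2,3,7], [2,4,5], [2,5,6], [2,6,7], [3,4,5], [3,4,7], [3,5,6]

so the chain groups are C_0 ≅ Z^7, C_1 ≅ Z^18, C_2 ≅ Z^12.

∂_1: C_1 → C_0 maps an edge to its endpoints' difference, ∂[p,q] = q − p. For instance
  ∂[3,6] = [6] − [3].
The 7×18 boundary matrix has rank 6 and Smith normal form diag(1,1,1,1,1,1).

Boundary ∂_2: C_2 → C_1 sends each 2-simplex [p,q,r] to [q,r] − [p,r] + [p,q]. For instance
  ∂[1,2,3] = [2,3] − [1,3] + [1,2],
  ∂[2,4,5] = [4,5] − [2,5] + [2,4].
The 18×12 boundary matrix has rank 12 and Smith normal form diag(1,1,1,1,1,1,1,1,1,1,1,2).

From H_k ≅ ker(∂_k) / im(∂_{k+1}) we obtain:

  H_1: rank ker ∂_1 − rank ∂_2 = (18 − 6) − 12 = 0, and ∂_2 has invariant factor 2 > 1, so H_1 = Z/2.

H_1 = Z/2.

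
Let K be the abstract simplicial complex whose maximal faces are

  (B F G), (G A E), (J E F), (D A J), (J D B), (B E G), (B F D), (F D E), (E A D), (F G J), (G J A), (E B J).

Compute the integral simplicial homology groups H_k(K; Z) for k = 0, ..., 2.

H_0 ≅ Z,  H_1 ≅ Z/2,  H_2 = 0.

Take the total order A < B < D < E < F < G < J on the vertex set. Then K (dimension 2) consists of the simplices:

  0-simplices (7): A, B, D, E, F, G, J
  1-simplices (18): AD, AE, AG, AJ, BD, BE, BF, BG, BJ, DE, DF, DJ, EF, EG, EJ, FG, FJ, GJ
  2-simplices (12): ADE, ADJ, AEG, AGJ, BDF, BDJ, BEG, BEJ, BFG, DEF, EFJ, FGJ

giving chain groups C_0 ≅ Z^7, C_1 ≅ Z^18, C_2 ≅ Z^12.

∂_1: C_1 → C_0 sends each edge [p,q] (with p < q) to q − p. For instance
  ∂EF = F − E.
As a 7×18 matrix over Z this has rank 6, with invariant factors (1,1,1,1,1,1).

The boundary map ∂_2: C_2 → C_1 maps a triangle to the signed sum of its edges. For instance
  ∂BFG = FG − BG + BF,
  ∂ADJ = DJ − AJ + AD.
As a 18×12 matrix over Z this has rank 12, with invariant factors (1,1,1,1,1,1,1,1,1,1,1,2).

From H_k ≅ ker(∂_k) / im(∂_{k+1}) we obtain:

  H_0: rank C_0 − rank ∂_1 = 7 − 6 = 1, and the invariant factors of ∂_1 are all 1, so H_0 = Z.
  H_1: rank ker ∂_1 − rank ∂_2 = (18 − 6) − 12 = 0, and ∂_2 has invariant factor 2 > 1, so H_1 = Z/2.
  H_2: rank ker ∂_2 − rank ∂_3 = (12 − 12) − 0 = 0, and there is no ∂_3, so H_2 = 0.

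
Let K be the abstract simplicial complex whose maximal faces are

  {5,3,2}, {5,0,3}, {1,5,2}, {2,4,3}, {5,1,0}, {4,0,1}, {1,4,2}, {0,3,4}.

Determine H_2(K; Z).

We work with the vertex ordering 0 < 1 < 2 < 3 < 4 < 5. The simplices of K, each written with vertices in increasing order, are:

  0-simplices (6): [0], [1], [2], [3], [4], [5]
  1-simplices (12): [0,1], [0,3], [0,4], [0,5], [1,2], [1,4], [1,5], [2,3], [2,4], [2,5], [3,4], [3,5]
  2-simplices (8): [0,1,4], [0,1,5], [0,3,4], [0,3,5], [1,2,4], [1,2,5], [2,3,4], [2,3,5]

giving chain groups C_0 ≅ Z^6, C_1 ≅ Z^12, C_2 ≅ Z^8.

Boundary ∂_1: C_1 → C_0 is given by ∂[p,q] = [q] − [p].
As a 6×12 matrix over Z this has rank 5, with invariant factors (1,1,1,1,1).

The boundary map ∂_2: C_2 → C_1 acts by ∂[p,q,r] = [q,r] − [p,r] + [p,q]. For instance
  ∂[0,3,5] = [3,5] − [0,5] + [0,3],
  ∂[2,3,5] = [3,5] − [2,5] + [2,3].
The resulting 12×8 matrix has rank 7, and its Smith normal form has invariant factors (1,1,1,1,1,1,1).

From H_k ≅ ker(∂_k) / im(∂_{k+1}) we obtain:

  H_2: rank ker ∂_2 − rank ∂_3 = (8 − 7) − 0 = 1, and there is no ∂_3, so H_2 ≅ Z.

(K is a triangulation of the 2-sphere S^2.)

H_2 ≅ Z.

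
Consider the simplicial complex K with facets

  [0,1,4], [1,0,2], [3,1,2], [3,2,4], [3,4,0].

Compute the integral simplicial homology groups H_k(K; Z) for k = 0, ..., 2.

Fix the vertex order 0 < 1 < 2 < 3 < 4 and write every simplex with vertices in increasing order. Then dim K = 2 and the simplices of K are:

  0-simplices (5): [0], [1], [2], [3], [4]
  1-simplices (10): [0,1], [0,2], [0,3], [0,4], [1,2], [1,3], [1,4], [2,3], [2,4], [3,4]
  2-simplices (5): [0,1,2], [0,1,4], [0,3,4], [1,2,3], [2,3,4]

Hence C_0 ≅ Z^5, C_1 ≅ Z^10, C_2 ≅ Z^5.

The boundary map ∂_1: C_1 → C_0 maps an edge to its endpoints' difference, ∂[p,q] = q − p. For instance
  ∂[2,3] = [3] − [2].
As a 5×10 matrix over Z this has rank 4, with invariant factors (1,1,1,1).

The boundary map ∂_2: C_2 → C_1 maps a triangle to the signed sum of its edges. For instance
  ∂[0,1,4] = [1,4] − [0,4] + [0,1],
  ∂[0,1,2] = [1,2] − [0,2] + [0,1].
This gives a 10×5 integer matrix of rank 5; reducing to Smith normal form yields diagonal entries (1,1,1,1,1).

Computing H_k = (kernel of ∂_k) / (image of ∂_{k+1}):

  H_0: rank C_0 − rank ∂_1 = 5 − 4 = 1, and the invariant factors of ∂_1 are all 1, so H_0 ≅ Z.
  H_1: rank ker ∂_1 − rank ∂_2 = (10 − 4) − 5 = 1, and the invariant factors of ∂_2 are all 1, so H_1 ≅ Z.
  H_2: rank ker ∂_2 − rank ∂_3 = (5 − 5) − 0 = 0, and there is no ∂_3, so H_2 ≅ 0.

As a check, the Euler characteristic is 5 − 10 + 5 = 0, which agrees with 1 − 1 + 0 = 0.

H_0 = Z,  H_1 = Z,  H_2 = 0.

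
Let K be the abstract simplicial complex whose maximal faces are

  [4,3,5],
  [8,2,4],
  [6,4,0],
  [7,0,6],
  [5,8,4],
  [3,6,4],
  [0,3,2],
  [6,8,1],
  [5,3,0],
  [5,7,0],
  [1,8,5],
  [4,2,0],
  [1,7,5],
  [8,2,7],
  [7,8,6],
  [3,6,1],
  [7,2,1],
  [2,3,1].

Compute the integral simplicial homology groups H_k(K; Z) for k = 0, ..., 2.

Take the total order 0 < 1 < 2 < 3 < 4 < 5 < 6 < 7 < 8 on the vertex set. Then K (dimension 2) consists of the simplices:

  0-simplices (9): [0], [1], [2], [3], [4], [5], [6], [7], [8]
  1-simplices (27): (27 of them)
  2-simplices (18): [0,2,3], [0,2,4], [0,3,5], [0,4,6], [0,5,7], [0,6,7], [1,2,3], [1,2,7], [1,3,6], [1,5,7], [1,5,8], [1,6,8], [2,4,8], [2,7,8], [3,4,5], [3,4,6], [4,5,8], [6,7,8]

giving chain groups C_0 ≅ Z^9, C_1 ≅ Z^27, C_2 ≅ Z^18.

Boundary ∂_1: C_1 → C_0 maps an edge to its endpoints' difference, ∂[p,q] = q − p. For instance
  ∂[0,2] = [2] − [0].
The 9×27 boundary matrix has rank 8 and Smith normal form diag(1,1,1,1,1,1,1,1).

∂_2: C_2 → C_1 acts by ∂[p,q,r] = [q,r] − [p,r] + [p,q]. For instance
  ∂[0,6,7] = [6,7] − [0,7] + [0,6],
  ∂[3,4,6] = [4,6] − [3,6] + [3,4].
This gives a 27×18 integer matrix of rank 18; reducing to Smith normal form yields diagonal entries (1,1,1,1,1,1,1,1,1,1,1,1,1,1,1,1,1,2).

Now H_k = ker ∂_k / im ∂_{k+1}, so:

  H_0: rank C_0 − rank ∂_1 = 9 − 8 = 1, and the invariant factors of ∂_1 are all 1, so H_0 = Z.
  H_1: rank ker ∂_1 − rank ∂_2 = (27 − 8) − 18 = 1, and ∂_2 has invariant factor 2 > 1, so H_1 = Z × Z/2.
  H_2: rank ker ∂_2 − rank ∂_3 = (18 − 18) − 0 = 0, and there is no ∂_3, so H_2 = 0.

(K is a triangulation of the Klein bottle.)

H_0 ≅ Z,  H_1 ≅ Z × Z/2,  H_2 = 0.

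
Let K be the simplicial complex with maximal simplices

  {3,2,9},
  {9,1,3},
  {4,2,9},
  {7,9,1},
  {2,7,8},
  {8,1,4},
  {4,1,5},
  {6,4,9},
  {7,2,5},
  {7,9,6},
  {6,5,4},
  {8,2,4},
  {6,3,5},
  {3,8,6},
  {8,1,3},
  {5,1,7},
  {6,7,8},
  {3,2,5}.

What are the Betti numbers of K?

b_0 = 1, b_1 = 2, b_2 = 1.

We work with the vertex ordering 1 < 2 < 3 < 4 < 5 < 6 < 7 < 8 < 9. The simplices of K, each written with vertices in increasing order, are:

  0-simplices (9): [1], [2], [3], [4], [5], [6], [7], [8], [9]
  1-simplices (27): (27 of them)
  2-simplices (18): [1,3,8], [1,3,9], [1,4,5], [1,4,8], [1,5,7], [1,7,9], [2,3,5], [2,3,9], [2,4,8], [2,4,9], [2,5,7], [2,7,8], [3,5,6], [3,6,8], [4,5,6], [4,6,9], [6,7,8], [6,7,9]

Hence C_0 ≅ Z^9, C_1 ≅ Z^27, C_2 ≅ Z^18.

∂_1: C_1 → C_0 sends each edge [p,q] (with p < q) to q − p.
As a 9×27 matrix over Z this has rank 8, with invariant factors (1,1,1,1,1,1,1,1).

The boundary map ∂_2: C_2 → C_1 maps a triangle to the signed sum of its edges. For instance
  ∂[1,7,9] = [7,9] − [1,9] + [1,7],
  ∂[1,4,5] = [4,5] − [1,5] + [1,4].
This gives a 27×18 integer matrix of rank 17; reducing to Smith normal form yields diagonal entries (1,1,1,1,1,1,1,1,1,1,1,1,1,1,1,1,1).

Computing H_k = (kernel of ∂_k) / (image of ∂_{k+1}):

  H_0: rank C_0 − rank ∂_1 = 9 − 8 = 1, and the invariant factors of ∂_1 are all 1, so H_0 ≅ Z.
  H_1: rank ker ∂_1 − rank ∂_2 = (27 − 8) − 17 = 2, and the invariant factors of ∂_2 are all 1, so H_1 ≅ Z^2.
  H_2: rank ker ∂_2 − rank ∂_3 = (18 − 17) − 0 = 1, and there is no ∂_3, so H_2 ≅ Z.

(K is a triangulation of the torus T^2.)

Hence the Betti numbers are b_0 = 1, b_1 = 2, b_2 = 1.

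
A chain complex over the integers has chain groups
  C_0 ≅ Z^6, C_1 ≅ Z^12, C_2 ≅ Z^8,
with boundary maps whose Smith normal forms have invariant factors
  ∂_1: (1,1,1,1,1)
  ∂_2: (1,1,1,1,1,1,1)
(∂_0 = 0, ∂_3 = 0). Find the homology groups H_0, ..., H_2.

H_0: b_0 = 6 − 0 − 5 = 1; torsion from ∂_1 factors > 1: none. So H_0 = Z.
H_1: b_1 = 12 − 5 − 7 = 0; torsion from ∂_2 factors > 1: none. So H_1 = 0.
H_2: b_2 = 8 − 7 − 0 = 1; torsion from ∂_3 factors > 1: none. So H_2 = Z.

H_0 = Z,  H_1 = 0,  H_2 = Z.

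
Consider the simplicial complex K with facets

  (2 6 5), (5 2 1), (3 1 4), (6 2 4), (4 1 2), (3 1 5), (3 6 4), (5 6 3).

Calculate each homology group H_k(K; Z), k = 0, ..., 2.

H_0 ≅ Z,  H_1 = 0,  H_2 ≅ Z.

We work with the vertex ordering 1 < 2 < 3 < 4 < 5 < 6. The simplices of K, each written with vertices in increasing order, are:

  0-simplices (6): [1], [2], [3], [4], [5], [6]
  1-simplices (12): [1,2], [1,3], [1,4], [1,5], [2,4], [2,5], [2,6], [3,4], [3,5], [3,6], [4,6], [5,6]
  2-simplices (8): [1,2,4], [1,2,5], [1,3,4], [1,3,5], [2,4,6], [2,5,6], [3,4,6], [3,5,6]

Hence C_0 ≅ Z^6, C_1 ≅ Z^12, C_2 ≅ Z^8.

The boundary map ∂_1: C_1 → C_0 maps an edge to its endpoints' difference, ∂[p,q] = q − p.
The resulting 6×12 matrix has rank 5, and its Smith normal form has invariant factors (1,1,1,1,1).

Boundary ∂_2: C_2 → C_1 maps a triangle to the signed sum of its edges. For instance
  ∂[2,4,6] = [4,6] − [2,6] + [2,4],
  ∂[3,4,6] = [4,6] − [3,6] + [3,4].
As a 12×8 matrix over Z this has rank 7, with invariant factors (1,1,1,1,1,1,1).

Computing H_k = (kernel of ∂_k) / (image of ∂_{k+1}):

  H_0: rank C_0 − rank ∂_1 = 6 − 5 = 1, and the invariant factors of ∂_1 are all 1, so H_0 = Z.
  H_1: rank ker ∂_1 − rank ∂_2 = (12 − 5) − 7 = 0, and the invariant factors of ∂_2 are all 1, so H_1 = 0.
  H_2: rank ker ∂_2 − rank ∂_3 = (8 − 7) − 0 = 1, and there is no ∂_3, so H_2 = Z.

As a check, the Euler characteristic is 6 − 12 + 8 = 2, which agrees with 1 − 0 + 1 = 2.
(K is a triangulation of the 2-sphere S^2.)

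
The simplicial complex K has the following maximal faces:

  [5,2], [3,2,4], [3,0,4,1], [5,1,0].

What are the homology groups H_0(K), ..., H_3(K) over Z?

Fix the vertex order 0 < 1 < 2 < 3 < 4 < 5 and write every simplex with vertices in increasing order. Then dim K = 3 and the simplices of K are:

  0-simplices (6): [0], [1], [2], [3], [4], [5]
  1-simplices (11): [0,1], [0,3], [0,4], [0,5], [1,3], [1,4], [1,5], [2,3], [2,4], [2,5], [3,4]
  2-simplices (6): [0,1,3], [0,1,4], [0,1,5], [0,3,4], [1,3,4], [2,3,4]
  3-simplices (1): [0,1,3,4]

giving chain groups C_0 ≅ Z^6, C_1 ≅ Z^11, C_2 ≅ Z^6, C_3 ≅ Z^1.

Boundary ∂_1: C_1 → C_0 sends each edge [p,q] (with p < q) to q − p. For instance
  ∂[0,1] = [1] − [0].
As a 6×11 matrix over Z this has rank 5, with invariant factors (1,1,1,1,1).

∂_2: C_2 → C_1 acts by ∂[p,q,r] = [q,r] − [p,r] + [p,q]. For instance
  ∂[2,3,4] = [3,4] − [2,4] + [2,3],
  ∂[0,1,4] = [1,4] − [0,4] + [0,1].
As a 11×6 matrix over Z this has rank 5, with invariant factors (1,1,1,1,1).

∂_3: C_3 → C_2 sends each 3-simplex σ to the alternating sum Σ_i (−1)^i (σ with its i-th vertex removed). For instance
  ∂[0,1,3,4] = [1,3,4] − [0,3,4] + [0,1,4] − [0,1,3].
This gives a 6×1 integer matrix of rank 1; reducing to Smith normal form yields diagonal entries (1).

Now H_k = ker ∂_k / im ∂_{k+1}, so:

  H_0: rank C_0 − rank ∂_1 = 6 − 5 = 1, and the invariant factors of ∂_1 are all 1, so H_0 = Z.
  H_1: rank ker ∂_1 − rank ∂_2 = (11 − 5) − 5 = 1, and the invariant factors of ∂_2 are all 1, so H_1 = Z.
  H_2: rank ker ∂_2 − rank ∂_3 = (6 − 5) − 1 = 0, and the invariant factors of ∂_3 are all 1, so H_2 = 0.
  H_3: rank ker ∂_3 − rank ∂_4 = (1 − 1) − 0 = 0, and there is no ∂_4, so H_3 = 0.

As a check, the Euler characteristic is 6 − 11 + 6 − 1 = 0, which agrees with 1 − 1 + 0 − 0 = 0.

H_0 = Z,  H_1 = Z,  H_2 = 0,  H_3 = 0.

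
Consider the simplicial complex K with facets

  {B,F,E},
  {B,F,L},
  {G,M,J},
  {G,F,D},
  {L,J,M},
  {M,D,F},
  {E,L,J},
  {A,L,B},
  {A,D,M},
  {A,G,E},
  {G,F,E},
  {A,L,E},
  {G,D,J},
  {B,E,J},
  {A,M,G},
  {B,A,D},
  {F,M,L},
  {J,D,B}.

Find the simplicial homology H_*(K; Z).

H_0 ≅ Z,  H_1 ≅ Z ⊕ Z_2,  H_2 = 0.

Take the total order A < B < D < E < F < G < J < L < M on the vertex set. Then K (dimension 2) consists of the simplices:

  0-simplices (9): A, B, D, E, F, G, J, L, M
  1-simplices (27): AB, AD, AE, AG, AL, AM, BD, BE, BF, BJ, BL, DF, DG, DJ, DM, EF, EG, EJ, EL, FG, FL, FM, GJ, GM, JL, JM, LM
  2-simplices (18): ABD, ABL, ADM, AEG, AEL, AGM, BDJ, BEF, BEJ, BFL, DFG, DFM, DGJ, EFG, EJL, FLM, GJM, JLM

giving chain groups C_0 ≅ Z^9, C_1 ≅ Z^27, C_2 ≅ Z^18.

Boundary ∂_1: C_1 → C_0 maps an edge to its endpoints' difference, ∂[p,q] = q − p.
The 9×27 boundary matrix has rank 8 and Smith normal form diag(1,1,1,1,1,1,1,1).

Boundary ∂_2: C_2 → C_1 maps a triangle to the signed sum of its edges. For instance
  ∂EFG = FG − EG + EF,
  ∂BDJ = DJ − BJ + BD.
The resulting 27×18 matrix has rank 18, and its Smith normal form has invariant factors (1,1,1,1,1,1,1,1,1,1,1,1,1,1,1,1,1,2).

Computing H_k = (kernel of ∂_k) / (image of ∂_{k+1}):

  H_0: rank C_0 − rank ∂_1 = 9 − 8 = 1, and the invariant factors of ∂_1 are all 1, so H_0 ≅ Z.
  H_1: rank ker ∂_1 − rank ∂_2 = (27 − 8) − 18 = 1, and ∂_2 has invariant factor 2 > 1, so H_1 ≅ Z ⊕ Z_2.
  H_2: rank ker ∂_2 − rank ∂_3 = (18 − 18) − 0 = 0, and there is no ∂_3, so H_2 ≅ 0.

As a check, the Euler characteristic is 9 − 27 + 18 = 0, which agrees with 1 − 1 + 0 = 0.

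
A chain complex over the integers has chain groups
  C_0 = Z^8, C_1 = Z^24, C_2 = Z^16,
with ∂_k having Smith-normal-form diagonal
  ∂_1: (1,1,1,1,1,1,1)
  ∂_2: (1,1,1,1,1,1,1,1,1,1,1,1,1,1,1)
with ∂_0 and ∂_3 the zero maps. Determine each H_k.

H_0: b_0 = 8 − 0 − 7 = 1; torsion from ∂_1 factors > 1: none. So H_0 = Z.
H_1: b_1 = 24 − 7 − 15 = 2; torsion from ∂_2 factors > 1: none. So H_1 = Z^2.
H_2: b_2 = 16 − 15 − 0 = 1; torsion from ∂_3 factors > 1: none. So H_2 = Z.

H_0 = Z,  H_1 = Z^2,  H_2 = Z.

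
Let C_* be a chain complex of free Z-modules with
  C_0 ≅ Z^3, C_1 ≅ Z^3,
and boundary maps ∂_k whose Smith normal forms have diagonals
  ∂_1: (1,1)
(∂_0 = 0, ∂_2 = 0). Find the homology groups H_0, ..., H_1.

H_0: b_0 = 3 − 0 − 2 = 1; torsion from ∂_1 factors > 1: none. So H_0 ≅ Z.
H_1: b_1 = 3 − 2 − 0 = 1; torsion from ∂_2 factors > 1: none. So H_1 ≅ Z.

H_0 ≅ Z,  H_1 ≅ Z.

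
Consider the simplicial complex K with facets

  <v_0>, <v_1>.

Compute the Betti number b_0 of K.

b_0 = 2.

We work with the vertex ordering v_0 < v_1. The simplices of K, each written with vertices in increasing order, are:

  0-simplices (2): [v_0], [v_1]

Hence C_0 ≅ Z^2.

Now H_k = ker ∂_k / im ∂_{k+1}, so:

  H_0: rank C_0 − rank ∂_1 = 2 − 0 = 2, and there is no ∂_1, so H_0 ≅ Z^2.

Hence the Betti numbers are b_0 = 2.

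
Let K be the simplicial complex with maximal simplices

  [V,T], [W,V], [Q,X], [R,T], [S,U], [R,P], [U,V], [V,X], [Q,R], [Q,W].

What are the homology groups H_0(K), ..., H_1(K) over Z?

H_0 = Z,  H_1 = Z^2.

Take the total order P < Q < R < S < T < U < V < W < X on the vertex set. Then K (dimension 1) consists of the simplices:

  0-simplices (9): P, Q, R, S, T, U, V, W, X
  1-simplices (10): PR, QR, QW, QX, RT, SU, TV, UV, VW, VX

giving chain groups C_0 ≅ Z^9, C_1 ≅ Z^10.

∂_1: C_1 → C_0 sends each edge [p,q] (with p < q) to q − p. For instance
  ∂VW = W − V.
The resulting 9×10 matrix has rank 8, and its Smith normal form has invariant factors (1,1,1,1,1,1,1,1).

Reading off H_k = ker ∂_k / im ∂_{k+1}:

  H_0: rank C_0 − rank ∂_1 = 9 − 8 = 1, and the invariant factors of ∂_1 are all 1, so H_0 = Z.
  H_1: rank ker ∂_1 − rank ∂_2 = (10 − 8) − 0 = 2, and there is no ∂_2, so H_1 = Z^2.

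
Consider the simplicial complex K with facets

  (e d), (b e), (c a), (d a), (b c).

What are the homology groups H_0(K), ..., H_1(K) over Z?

H_0 ≅ Z,  H_1 ≅ Z.

Order the vertices as a < b < c < d < e. Listing each simplex with vertices in this order, K has dimension 1 with simplices:

  0-simplices (5): a, b, c, d, e
  1-simplices (5): ac, ad, bc, be, de

Hence C_0 ≅ Z^5, C_1 ≅ Z^5.

The boundary map ∂_1: C_1 → C_0 is given by ∂[p,q] = [q] − [p].
As a 5×5 matrix over Z this has rank 4, with invariant factors (1,1,1,1).

Now H_k = ker ∂_k / im ∂_{k+1}, so:

  H_0: rank C_0 − rank ∂_1 = 5 − 4 = 1, and the invariant factors of ∂_1 are all 1, so H_0 = Z.
  H_1: rank ker ∂_1 − rank ∂_2 = (5 − 4) − 0 = 1, and there is no ∂_2, so H_1 = Z.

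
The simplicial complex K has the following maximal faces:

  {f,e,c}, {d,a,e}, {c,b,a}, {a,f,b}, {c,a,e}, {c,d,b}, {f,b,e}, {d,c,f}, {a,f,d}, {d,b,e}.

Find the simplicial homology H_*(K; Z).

H_0 ≅ Z,  H_1 ≅ Z/2,  H_2 = 0.

K has 6 vertices, 15 edges, 10 triangles.
rank ∂_0 = 0, rank ∂_1 = 5 ⇒ b_0 = 6 − 0 − 5 = 1; all invariant factors of ∂_1 are 1 so no torsion. So H_0 = Z.
rank ∂_1 = 5, rank ∂_2 = 10 ⇒ b_1 = 15 − 5 − 10 = 0; ∂_2 has invariant factor(s) [2] giving torsion. So H_1 = Z/2.
rank ∂_2 = 10, rank ∂_3 = 0 ⇒ b_2 = 10 − 10 − 0 = 0. So H_2 = 0.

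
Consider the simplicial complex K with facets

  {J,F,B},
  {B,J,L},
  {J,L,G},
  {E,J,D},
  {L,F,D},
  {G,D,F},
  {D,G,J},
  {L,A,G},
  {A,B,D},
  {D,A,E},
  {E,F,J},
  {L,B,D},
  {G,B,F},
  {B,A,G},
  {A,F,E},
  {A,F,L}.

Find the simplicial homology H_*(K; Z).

H_0 ≅ Z,  H_1 ≅ Z^2,  H_2 ≅ Z.

Fix the vertex order A < B < D < E < F < G < J < L and write every simplex with vertices in increasing order. Then dim K = 2 and the simplices of K are:

  0-simplices (8): A, B, D, E, F, G, J, L
  1-simplices (24): AB, AD, AE, AF, AG, AL, BD, BF, BG, BJ, BL, DE, DF, DG, DJ, DL, EF, EJ, FG, FJ, FL, GJ, GL, JL
  2-simplices (16): ABD, ABG, ADE, AEF, AFL, AGL, BDL, BFG, BFJ, BJL, DEJ, DFG, DFL, DGJ, EFJ, GJL

so the chain groups are C_0 ≅ Z^8, C_1 ≅ Z^24, C_2 ≅ Z^16.

The boundary map ∂_1: C_1 → C_0 sends each edge [p,q] (with p < q) to q − p.
This gives a 8×24 integer matrix of rank 7; reducing to Smith normal form yields diagonal entries (1,1,1,1,1,1,1).

∂_2: C_2 → C_1 acts by ∂[p,q,r] = [q,r] − [p,r] + [p,q]. For instance
  ∂AGL = GL − AL + AG,
  ∂DFG = FG − DG + DF.
This gives a 24×16 integer matrix of rank 15; reducing to Smith normal form yields diagonal entries (1,1,1,1,1,1,1,1,1,1,1,1,1,1,1).

Reading off H_k = ker ∂_k / im ∂_{k+1}:

  H_0: rank C_0 − rank ∂_1 = 8 − 7 = 1, and the invariant factors of ∂_1 are all 1, so H_0 = Z.
  H_1: rank ker ∂_1 − rank ∂_2 = (24 − 7) − 15 = 2, and the invariant factors of ∂_2 are all 1, so H_1 = Z^2.
  H_2: rank ker ∂_2 − rank ∂_3 = (16 − 15) − 0 = 1, and there is no ∂_3, so H_2 = Z.

(K is a triangulation of the torus T^2.)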